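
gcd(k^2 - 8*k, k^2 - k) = k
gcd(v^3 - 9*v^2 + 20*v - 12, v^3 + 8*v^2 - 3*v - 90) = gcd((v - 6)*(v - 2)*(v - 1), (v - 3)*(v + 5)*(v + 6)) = 1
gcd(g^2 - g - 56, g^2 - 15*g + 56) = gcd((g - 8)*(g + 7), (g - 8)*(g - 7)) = g - 8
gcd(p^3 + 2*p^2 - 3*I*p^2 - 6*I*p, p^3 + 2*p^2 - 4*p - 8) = p + 2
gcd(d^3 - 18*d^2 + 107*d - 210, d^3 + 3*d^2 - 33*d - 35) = d - 5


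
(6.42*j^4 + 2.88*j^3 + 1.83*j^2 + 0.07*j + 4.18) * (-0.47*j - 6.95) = -3.0174*j^5 - 45.9726*j^4 - 20.8761*j^3 - 12.7514*j^2 - 2.4511*j - 29.051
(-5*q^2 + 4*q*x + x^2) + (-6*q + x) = -5*q^2 + 4*q*x - 6*q + x^2 + x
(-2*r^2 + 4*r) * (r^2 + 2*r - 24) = -2*r^4 + 56*r^2 - 96*r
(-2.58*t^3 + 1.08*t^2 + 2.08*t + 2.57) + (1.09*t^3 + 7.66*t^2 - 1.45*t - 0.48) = -1.49*t^3 + 8.74*t^2 + 0.63*t + 2.09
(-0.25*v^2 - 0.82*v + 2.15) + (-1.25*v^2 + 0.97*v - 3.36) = -1.5*v^2 + 0.15*v - 1.21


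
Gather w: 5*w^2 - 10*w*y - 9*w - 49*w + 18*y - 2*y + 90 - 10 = 5*w^2 + w*(-10*y - 58) + 16*y + 80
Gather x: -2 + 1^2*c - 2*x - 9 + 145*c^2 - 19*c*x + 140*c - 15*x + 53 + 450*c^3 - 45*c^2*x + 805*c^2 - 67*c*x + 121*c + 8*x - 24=450*c^3 + 950*c^2 + 262*c + x*(-45*c^2 - 86*c - 9) + 18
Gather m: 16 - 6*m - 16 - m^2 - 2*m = -m^2 - 8*m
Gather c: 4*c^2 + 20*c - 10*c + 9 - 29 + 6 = 4*c^2 + 10*c - 14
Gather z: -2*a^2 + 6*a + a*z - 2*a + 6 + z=-2*a^2 + 4*a + z*(a + 1) + 6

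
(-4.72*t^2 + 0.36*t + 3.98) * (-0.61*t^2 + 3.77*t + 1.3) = 2.8792*t^4 - 18.014*t^3 - 7.2066*t^2 + 15.4726*t + 5.174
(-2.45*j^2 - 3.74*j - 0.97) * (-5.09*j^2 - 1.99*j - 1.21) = 12.4705*j^4 + 23.9121*j^3 + 15.3444*j^2 + 6.4557*j + 1.1737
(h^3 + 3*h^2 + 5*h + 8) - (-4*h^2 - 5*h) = h^3 + 7*h^2 + 10*h + 8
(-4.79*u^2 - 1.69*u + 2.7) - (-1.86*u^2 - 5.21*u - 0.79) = -2.93*u^2 + 3.52*u + 3.49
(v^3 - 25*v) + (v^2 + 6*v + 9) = v^3 + v^2 - 19*v + 9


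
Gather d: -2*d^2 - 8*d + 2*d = -2*d^2 - 6*d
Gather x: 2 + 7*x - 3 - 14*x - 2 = -7*x - 3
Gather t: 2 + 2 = 4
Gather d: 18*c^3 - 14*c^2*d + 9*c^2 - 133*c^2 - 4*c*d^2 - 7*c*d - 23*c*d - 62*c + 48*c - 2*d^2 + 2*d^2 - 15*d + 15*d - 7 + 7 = 18*c^3 - 124*c^2 - 4*c*d^2 - 14*c + d*(-14*c^2 - 30*c)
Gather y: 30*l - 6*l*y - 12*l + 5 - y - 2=18*l + y*(-6*l - 1) + 3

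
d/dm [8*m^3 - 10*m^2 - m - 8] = 24*m^2 - 20*m - 1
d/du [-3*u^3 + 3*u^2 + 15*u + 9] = -9*u^2 + 6*u + 15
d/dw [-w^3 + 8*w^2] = w*(16 - 3*w)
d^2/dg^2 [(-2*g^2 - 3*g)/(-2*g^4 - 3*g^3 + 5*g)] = 6*(8*g^5 + 36*g^4 + 54*g^3 + 67*g^2 + 60*g + 15)/(8*g^9 + 36*g^8 + 54*g^7 - 33*g^6 - 180*g^5 - 135*g^4 + 150*g^3 + 225*g^2 - 125)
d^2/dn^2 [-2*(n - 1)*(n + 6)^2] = -12*n - 44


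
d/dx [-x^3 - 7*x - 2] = -3*x^2 - 7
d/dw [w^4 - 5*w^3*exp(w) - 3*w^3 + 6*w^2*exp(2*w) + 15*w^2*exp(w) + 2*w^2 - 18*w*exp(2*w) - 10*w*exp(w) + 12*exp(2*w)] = -5*w^3*exp(w) + 4*w^3 + 12*w^2*exp(2*w) - 9*w^2 - 24*w*exp(2*w) + 20*w*exp(w) + 4*w + 6*exp(2*w) - 10*exp(w)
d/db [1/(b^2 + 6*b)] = 2*(-b - 3)/(b^2*(b + 6)^2)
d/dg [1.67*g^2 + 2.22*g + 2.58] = 3.34*g + 2.22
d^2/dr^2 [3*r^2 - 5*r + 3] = 6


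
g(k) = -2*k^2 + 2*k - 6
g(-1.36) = -12.42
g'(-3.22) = 14.88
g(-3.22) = -33.18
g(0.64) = -5.54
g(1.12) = -6.27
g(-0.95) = -9.70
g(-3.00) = -30.00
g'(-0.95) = 5.80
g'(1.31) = -3.24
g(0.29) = -5.59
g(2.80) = -16.08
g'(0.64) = -0.56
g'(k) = 2 - 4*k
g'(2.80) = -9.20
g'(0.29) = 0.84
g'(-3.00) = 14.00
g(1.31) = -6.81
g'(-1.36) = 7.44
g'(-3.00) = 14.00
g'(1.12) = -2.48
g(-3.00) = -30.00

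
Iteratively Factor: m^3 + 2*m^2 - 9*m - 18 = (m - 3)*(m^2 + 5*m + 6) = (m - 3)*(m + 2)*(m + 3)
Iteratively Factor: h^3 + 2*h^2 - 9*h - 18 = (h + 2)*(h^2 - 9) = (h - 3)*(h + 2)*(h + 3)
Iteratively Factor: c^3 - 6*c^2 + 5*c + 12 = (c - 4)*(c^2 - 2*c - 3) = (c - 4)*(c - 3)*(c + 1)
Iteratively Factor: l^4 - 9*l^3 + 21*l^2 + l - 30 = (l - 5)*(l^3 - 4*l^2 + l + 6) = (l - 5)*(l + 1)*(l^2 - 5*l + 6) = (l - 5)*(l - 2)*(l + 1)*(l - 3)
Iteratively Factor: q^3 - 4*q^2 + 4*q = (q)*(q^2 - 4*q + 4) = q*(q - 2)*(q - 2)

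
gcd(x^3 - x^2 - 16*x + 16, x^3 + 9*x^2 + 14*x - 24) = x^2 + 3*x - 4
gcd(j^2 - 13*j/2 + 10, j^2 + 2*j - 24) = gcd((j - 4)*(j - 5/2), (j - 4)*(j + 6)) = j - 4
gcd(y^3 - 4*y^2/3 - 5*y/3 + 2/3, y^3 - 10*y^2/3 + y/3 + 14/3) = y^2 - y - 2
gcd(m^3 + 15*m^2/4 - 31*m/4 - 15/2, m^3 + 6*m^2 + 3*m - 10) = m + 5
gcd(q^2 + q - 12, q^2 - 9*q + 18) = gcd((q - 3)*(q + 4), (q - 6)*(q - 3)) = q - 3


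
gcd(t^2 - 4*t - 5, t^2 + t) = t + 1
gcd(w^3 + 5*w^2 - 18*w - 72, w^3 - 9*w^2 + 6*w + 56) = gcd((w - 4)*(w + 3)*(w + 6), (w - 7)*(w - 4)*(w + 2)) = w - 4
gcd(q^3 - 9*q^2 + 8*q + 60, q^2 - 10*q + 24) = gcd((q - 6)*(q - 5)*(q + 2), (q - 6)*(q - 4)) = q - 6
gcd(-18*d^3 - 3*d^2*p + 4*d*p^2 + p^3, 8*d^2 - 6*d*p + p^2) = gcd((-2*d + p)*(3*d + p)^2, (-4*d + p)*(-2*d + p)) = -2*d + p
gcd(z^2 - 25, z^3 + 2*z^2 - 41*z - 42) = 1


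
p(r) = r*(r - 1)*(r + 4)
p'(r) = r*(r - 1) + r*(r + 4) + (r - 1)*(r + 4) = 3*r^2 + 6*r - 4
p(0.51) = -1.13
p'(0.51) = -0.16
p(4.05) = 99.44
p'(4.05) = 69.51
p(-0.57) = 3.07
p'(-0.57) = -6.45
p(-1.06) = 6.42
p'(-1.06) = -6.99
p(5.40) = 223.34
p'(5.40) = 115.88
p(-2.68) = 13.02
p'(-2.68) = 1.47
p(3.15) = 48.42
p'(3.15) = 44.67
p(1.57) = 4.98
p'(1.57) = 12.81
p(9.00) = 936.00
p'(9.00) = 293.00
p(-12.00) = -1248.00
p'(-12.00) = 356.00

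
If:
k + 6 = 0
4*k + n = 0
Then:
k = -6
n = 24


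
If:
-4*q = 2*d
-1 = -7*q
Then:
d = -2/7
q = 1/7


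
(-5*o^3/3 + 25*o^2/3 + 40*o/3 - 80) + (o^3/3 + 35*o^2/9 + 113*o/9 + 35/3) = -4*o^3/3 + 110*o^2/9 + 233*o/9 - 205/3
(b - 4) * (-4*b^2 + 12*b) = -4*b^3 + 28*b^2 - 48*b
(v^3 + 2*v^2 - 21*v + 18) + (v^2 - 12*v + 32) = v^3 + 3*v^2 - 33*v + 50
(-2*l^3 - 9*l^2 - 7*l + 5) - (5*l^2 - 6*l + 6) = -2*l^3 - 14*l^2 - l - 1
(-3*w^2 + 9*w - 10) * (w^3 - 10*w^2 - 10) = -3*w^5 + 39*w^4 - 100*w^3 + 130*w^2 - 90*w + 100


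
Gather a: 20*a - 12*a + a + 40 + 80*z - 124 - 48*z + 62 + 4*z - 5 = 9*a + 36*z - 27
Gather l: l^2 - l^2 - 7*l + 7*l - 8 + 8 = 0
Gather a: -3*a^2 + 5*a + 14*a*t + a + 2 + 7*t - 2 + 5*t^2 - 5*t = -3*a^2 + a*(14*t + 6) + 5*t^2 + 2*t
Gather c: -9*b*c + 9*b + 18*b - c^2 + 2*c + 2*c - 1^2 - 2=27*b - c^2 + c*(4 - 9*b) - 3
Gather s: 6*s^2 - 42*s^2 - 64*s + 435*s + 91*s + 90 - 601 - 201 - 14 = -36*s^2 + 462*s - 726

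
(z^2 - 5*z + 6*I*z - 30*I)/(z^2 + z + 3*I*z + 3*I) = (z^2 + z*(-5 + 6*I) - 30*I)/(z^2 + z*(1 + 3*I) + 3*I)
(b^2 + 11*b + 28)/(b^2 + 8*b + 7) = (b + 4)/(b + 1)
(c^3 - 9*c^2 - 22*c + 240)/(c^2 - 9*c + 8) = (c^2 - c - 30)/(c - 1)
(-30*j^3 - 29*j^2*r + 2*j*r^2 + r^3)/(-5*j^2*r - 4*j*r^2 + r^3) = (6*j + r)/r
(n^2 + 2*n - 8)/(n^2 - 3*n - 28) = (n - 2)/(n - 7)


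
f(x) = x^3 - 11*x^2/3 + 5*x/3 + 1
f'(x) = 3*x^2 - 22*x/3 + 5/3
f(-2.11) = -28.23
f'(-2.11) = 30.50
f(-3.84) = -116.09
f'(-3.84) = 74.06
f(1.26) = -0.72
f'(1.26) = -2.81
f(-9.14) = -1084.10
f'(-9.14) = 319.31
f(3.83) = 9.78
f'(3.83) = 17.59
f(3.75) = 8.42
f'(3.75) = 16.35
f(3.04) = 0.28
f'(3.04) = 7.10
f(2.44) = -2.24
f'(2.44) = 1.63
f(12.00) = 1221.00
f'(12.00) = 345.67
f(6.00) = 95.00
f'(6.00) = 65.67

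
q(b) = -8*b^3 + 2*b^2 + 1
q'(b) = -24*b^2 + 4*b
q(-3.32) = 315.80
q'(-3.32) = -277.82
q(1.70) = -32.52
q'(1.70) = -62.56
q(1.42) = -17.87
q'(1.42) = -42.71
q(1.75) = -35.75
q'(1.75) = -66.50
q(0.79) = -1.70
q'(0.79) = -11.82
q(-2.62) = 158.61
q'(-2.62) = -175.23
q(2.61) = -127.61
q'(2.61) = -153.05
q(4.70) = -785.40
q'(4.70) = -511.36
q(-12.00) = 14113.00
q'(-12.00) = -3504.00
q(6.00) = -1655.00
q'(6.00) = -840.00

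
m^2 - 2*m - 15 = (m - 5)*(m + 3)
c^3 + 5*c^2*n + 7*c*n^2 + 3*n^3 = (c + n)^2*(c + 3*n)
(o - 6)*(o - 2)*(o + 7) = o^3 - o^2 - 44*o + 84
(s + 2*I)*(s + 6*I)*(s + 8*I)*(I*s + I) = I*s^4 - 16*s^3 + I*s^3 - 16*s^2 - 76*I*s^2 + 96*s - 76*I*s + 96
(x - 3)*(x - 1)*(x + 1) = x^3 - 3*x^2 - x + 3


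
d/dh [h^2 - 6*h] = 2*h - 6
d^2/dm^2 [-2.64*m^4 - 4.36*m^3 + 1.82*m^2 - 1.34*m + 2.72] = -31.68*m^2 - 26.16*m + 3.64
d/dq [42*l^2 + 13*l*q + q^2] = 13*l + 2*q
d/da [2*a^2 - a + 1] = 4*a - 1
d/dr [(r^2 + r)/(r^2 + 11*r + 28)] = 2*(5*r^2 + 28*r + 14)/(r^4 + 22*r^3 + 177*r^2 + 616*r + 784)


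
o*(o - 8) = o^2 - 8*o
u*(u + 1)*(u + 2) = u^3 + 3*u^2 + 2*u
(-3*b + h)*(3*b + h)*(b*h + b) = -9*b^3*h - 9*b^3 + b*h^3 + b*h^2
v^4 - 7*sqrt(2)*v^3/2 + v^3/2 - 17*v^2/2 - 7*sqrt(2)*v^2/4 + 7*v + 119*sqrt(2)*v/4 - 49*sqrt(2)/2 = (v - 2)*(v - 1)*(v + 7/2)*(v - 7*sqrt(2)/2)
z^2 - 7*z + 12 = (z - 4)*(z - 3)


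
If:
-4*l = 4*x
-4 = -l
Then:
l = 4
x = -4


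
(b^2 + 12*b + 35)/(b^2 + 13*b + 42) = (b + 5)/(b + 6)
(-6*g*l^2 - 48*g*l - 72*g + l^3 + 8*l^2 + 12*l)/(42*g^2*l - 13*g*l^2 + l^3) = (-l^2 - 8*l - 12)/(l*(7*g - l))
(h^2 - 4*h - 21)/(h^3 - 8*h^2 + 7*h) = (h + 3)/(h*(h - 1))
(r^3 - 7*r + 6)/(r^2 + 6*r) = (r^3 - 7*r + 6)/(r*(r + 6))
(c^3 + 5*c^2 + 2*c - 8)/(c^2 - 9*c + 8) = (c^2 + 6*c + 8)/(c - 8)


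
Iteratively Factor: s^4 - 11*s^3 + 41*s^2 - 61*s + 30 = (s - 3)*(s^3 - 8*s^2 + 17*s - 10) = (s - 3)*(s - 1)*(s^2 - 7*s + 10) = (s - 5)*(s - 3)*(s - 1)*(s - 2)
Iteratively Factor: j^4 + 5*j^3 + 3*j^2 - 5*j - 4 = (j + 1)*(j^3 + 4*j^2 - j - 4) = (j + 1)*(j + 4)*(j^2 - 1) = (j - 1)*(j + 1)*(j + 4)*(j + 1)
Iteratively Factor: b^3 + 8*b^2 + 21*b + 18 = (b + 3)*(b^2 + 5*b + 6) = (b + 2)*(b + 3)*(b + 3)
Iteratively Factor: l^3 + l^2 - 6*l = (l)*(l^2 + l - 6) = l*(l + 3)*(l - 2)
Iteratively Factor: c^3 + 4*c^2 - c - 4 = (c + 4)*(c^2 - 1) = (c - 1)*(c + 4)*(c + 1)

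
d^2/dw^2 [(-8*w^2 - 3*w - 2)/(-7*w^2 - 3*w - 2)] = 2*(-21*w^3 - 42*w^2 + 4)/(343*w^6 + 441*w^5 + 483*w^4 + 279*w^3 + 138*w^2 + 36*w + 8)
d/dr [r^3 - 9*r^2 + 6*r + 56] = 3*r^2 - 18*r + 6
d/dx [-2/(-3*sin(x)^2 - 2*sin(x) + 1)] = -4*(3*sin(x) + 1)*cos(x)/(3*sin(x)^2 + 2*sin(x) - 1)^2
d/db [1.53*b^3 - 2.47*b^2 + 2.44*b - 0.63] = 4.59*b^2 - 4.94*b + 2.44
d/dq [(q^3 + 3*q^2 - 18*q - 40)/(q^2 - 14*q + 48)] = (q^4 - 28*q^3 + 120*q^2 + 368*q - 1424)/(q^4 - 28*q^3 + 292*q^2 - 1344*q + 2304)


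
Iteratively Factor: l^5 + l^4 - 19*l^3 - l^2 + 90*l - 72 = (l - 1)*(l^4 + 2*l^3 - 17*l^2 - 18*l + 72) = (l - 3)*(l - 1)*(l^3 + 5*l^2 - 2*l - 24) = (l - 3)*(l - 1)*(l + 3)*(l^2 + 2*l - 8) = (l - 3)*(l - 1)*(l + 3)*(l + 4)*(l - 2)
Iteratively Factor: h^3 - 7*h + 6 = (h - 2)*(h^2 + 2*h - 3) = (h - 2)*(h + 3)*(h - 1)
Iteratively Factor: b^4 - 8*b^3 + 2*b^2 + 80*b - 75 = (b - 5)*(b^3 - 3*b^2 - 13*b + 15) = (b - 5)*(b + 3)*(b^2 - 6*b + 5) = (b - 5)^2*(b + 3)*(b - 1)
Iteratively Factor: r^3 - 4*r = (r + 2)*(r^2 - 2*r) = r*(r + 2)*(r - 2)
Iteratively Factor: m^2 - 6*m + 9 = (m - 3)*(m - 3)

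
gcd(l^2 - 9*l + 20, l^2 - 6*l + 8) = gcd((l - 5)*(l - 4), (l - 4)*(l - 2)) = l - 4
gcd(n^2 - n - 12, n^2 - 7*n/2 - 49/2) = 1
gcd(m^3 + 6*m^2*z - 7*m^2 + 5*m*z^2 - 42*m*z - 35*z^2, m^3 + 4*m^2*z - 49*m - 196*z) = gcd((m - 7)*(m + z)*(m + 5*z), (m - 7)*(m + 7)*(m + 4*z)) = m - 7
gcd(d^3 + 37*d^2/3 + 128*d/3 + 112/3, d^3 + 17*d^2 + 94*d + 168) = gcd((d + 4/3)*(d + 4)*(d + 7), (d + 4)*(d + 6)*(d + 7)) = d^2 + 11*d + 28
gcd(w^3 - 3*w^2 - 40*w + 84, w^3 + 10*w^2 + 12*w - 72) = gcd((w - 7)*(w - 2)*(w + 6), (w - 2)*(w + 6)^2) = w^2 + 4*w - 12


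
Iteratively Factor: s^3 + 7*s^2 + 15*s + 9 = (s + 3)*(s^2 + 4*s + 3) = (s + 1)*(s + 3)*(s + 3)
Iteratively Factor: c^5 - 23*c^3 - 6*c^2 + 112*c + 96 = (c - 3)*(c^4 + 3*c^3 - 14*c^2 - 48*c - 32) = (c - 3)*(c + 1)*(c^3 + 2*c^2 - 16*c - 32) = (c - 4)*(c - 3)*(c + 1)*(c^2 + 6*c + 8) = (c - 4)*(c - 3)*(c + 1)*(c + 4)*(c + 2)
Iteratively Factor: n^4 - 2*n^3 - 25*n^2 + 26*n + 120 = (n + 2)*(n^3 - 4*n^2 - 17*n + 60) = (n + 2)*(n + 4)*(n^2 - 8*n + 15) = (n - 5)*(n + 2)*(n + 4)*(n - 3)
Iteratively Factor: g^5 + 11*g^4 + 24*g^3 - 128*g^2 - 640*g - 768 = (g - 4)*(g^4 + 15*g^3 + 84*g^2 + 208*g + 192) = (g - 4)*(g + 3)*(g^3 + 12*g^2 + 48*g + 64) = (g - 4)*(g + 3)*(g + 4)*(g^2 + 8*g + 16) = (g - 4)*(g + 3)*(g + 4)^2*(g + 4)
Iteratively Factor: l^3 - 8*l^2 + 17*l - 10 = (l - 2)*(l^2 - 6*l + 5) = (l - 2)*(l - 1)*(l - 5)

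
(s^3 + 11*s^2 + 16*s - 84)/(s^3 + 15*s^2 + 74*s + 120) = (s^2 + 5*s - 14)/(s^2 + 9*s + 20)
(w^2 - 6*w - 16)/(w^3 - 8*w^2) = (w + 2)/w^2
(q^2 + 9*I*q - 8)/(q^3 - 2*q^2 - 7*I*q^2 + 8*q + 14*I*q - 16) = (q + 8*I)/(q^2 + q*(-2 - 8*I) + 16*I)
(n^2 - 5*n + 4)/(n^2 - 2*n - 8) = (n - 1)/(n + 2)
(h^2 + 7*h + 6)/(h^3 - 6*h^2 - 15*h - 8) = (h + 6)/(h^2 - 7*h - 8)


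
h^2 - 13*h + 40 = (h - 8)*(h - 5)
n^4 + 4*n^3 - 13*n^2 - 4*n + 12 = (n - 2)*(n - 1)*(n + 1)*(n + 6)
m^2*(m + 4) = m^3 + 4*m^2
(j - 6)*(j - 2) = j^2 - 8*j + 12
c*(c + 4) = c^2 + 4*c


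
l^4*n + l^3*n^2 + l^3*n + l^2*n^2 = l^2*(l + n)*(l*n + n)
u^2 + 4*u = u*(u + 4)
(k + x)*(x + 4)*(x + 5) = k*x^2 + 9*k*x + 20*k + x^3 + 9*x^2 + 20*x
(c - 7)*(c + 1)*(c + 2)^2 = c^4 - 2*c^3 - 27*c^2 - 52*c - 28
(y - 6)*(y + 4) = y^2 - 2*y - 24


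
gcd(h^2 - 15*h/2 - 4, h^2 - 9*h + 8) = h - 8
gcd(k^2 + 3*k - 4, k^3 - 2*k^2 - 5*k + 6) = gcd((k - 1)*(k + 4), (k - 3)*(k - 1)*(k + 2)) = k - 1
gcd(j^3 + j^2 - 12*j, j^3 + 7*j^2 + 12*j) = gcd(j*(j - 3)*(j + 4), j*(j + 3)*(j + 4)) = j^2 + 4*j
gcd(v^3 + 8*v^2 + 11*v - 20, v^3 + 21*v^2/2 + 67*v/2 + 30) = v^2 + 9*v + 20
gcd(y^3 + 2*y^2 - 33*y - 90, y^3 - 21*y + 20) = y + 5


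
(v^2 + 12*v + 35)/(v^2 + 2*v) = (v^2 + 12*v + 35)/(v*(v + 2))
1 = 1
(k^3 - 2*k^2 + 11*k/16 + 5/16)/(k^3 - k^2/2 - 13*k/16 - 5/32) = 2*(k - 1)/(2*k + 1)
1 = 1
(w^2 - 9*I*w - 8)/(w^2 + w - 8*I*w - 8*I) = (w - I)/(w + 1)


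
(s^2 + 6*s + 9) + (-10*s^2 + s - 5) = -9*s^2 + 7*s + 4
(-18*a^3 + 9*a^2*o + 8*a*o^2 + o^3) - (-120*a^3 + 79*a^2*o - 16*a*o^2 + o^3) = 102*a^3 - 70*a^2*o + 24*a*o^2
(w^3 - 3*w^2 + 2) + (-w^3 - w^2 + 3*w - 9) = -4*w^2 + 3*w - 7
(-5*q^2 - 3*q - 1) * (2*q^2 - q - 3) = -10*q^4 - q^3 + 16*q^2 + 10*q + 3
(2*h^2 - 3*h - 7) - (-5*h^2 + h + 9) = 7*h^2 - 4*h - 16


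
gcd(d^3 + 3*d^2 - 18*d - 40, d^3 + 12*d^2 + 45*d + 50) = d^2 + 7*d + 10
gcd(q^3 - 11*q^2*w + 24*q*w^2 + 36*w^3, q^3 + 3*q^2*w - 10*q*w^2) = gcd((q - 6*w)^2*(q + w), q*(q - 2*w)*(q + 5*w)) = 1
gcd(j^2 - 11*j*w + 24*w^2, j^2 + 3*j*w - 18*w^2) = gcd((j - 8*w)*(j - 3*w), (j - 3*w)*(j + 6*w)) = -j + 3*w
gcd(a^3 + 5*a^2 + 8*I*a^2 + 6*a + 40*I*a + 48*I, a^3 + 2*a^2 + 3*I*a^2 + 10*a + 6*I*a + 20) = a + 2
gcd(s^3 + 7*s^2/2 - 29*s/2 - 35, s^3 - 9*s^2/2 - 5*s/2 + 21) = s^2 - 3*s/2 - 7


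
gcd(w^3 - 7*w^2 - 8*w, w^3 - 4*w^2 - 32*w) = w^2 - 8*w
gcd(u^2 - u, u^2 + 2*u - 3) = u - 1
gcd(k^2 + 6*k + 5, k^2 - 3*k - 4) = k + 1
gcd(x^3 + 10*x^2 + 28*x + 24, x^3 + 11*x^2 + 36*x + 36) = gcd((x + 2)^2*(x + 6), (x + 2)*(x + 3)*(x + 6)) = x^2 + 8*x + 12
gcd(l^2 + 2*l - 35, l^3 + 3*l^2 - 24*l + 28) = l + 7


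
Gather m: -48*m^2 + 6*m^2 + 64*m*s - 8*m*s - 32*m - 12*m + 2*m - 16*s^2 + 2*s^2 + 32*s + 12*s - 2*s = -42*m^2 + m*(56*s - 42) - 14*s^2 + 42*s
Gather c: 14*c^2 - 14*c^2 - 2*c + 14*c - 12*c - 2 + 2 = 0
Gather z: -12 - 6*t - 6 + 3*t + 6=-3*t - 12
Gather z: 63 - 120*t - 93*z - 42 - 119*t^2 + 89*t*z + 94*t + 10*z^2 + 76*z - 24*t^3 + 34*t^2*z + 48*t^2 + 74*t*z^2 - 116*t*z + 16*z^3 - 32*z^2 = -24*t^3 - 71*t^2 - 26*t + 16*z^3 + z^2*(74*t - 22) + z*(34*t^2 - 27*t - 17) + 21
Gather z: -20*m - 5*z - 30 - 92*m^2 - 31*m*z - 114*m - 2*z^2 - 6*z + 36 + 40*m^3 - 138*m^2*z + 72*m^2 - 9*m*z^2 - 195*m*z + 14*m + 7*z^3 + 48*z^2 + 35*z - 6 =40*m^3 - 20*m^2 - 120*m + 7*z^3 + z^2*(46 - 9*m) + z*(-138*m^2 - 226*m + 24)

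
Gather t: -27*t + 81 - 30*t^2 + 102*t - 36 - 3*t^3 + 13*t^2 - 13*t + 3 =-3*t^3 - 17*t^2 + 62*t + 48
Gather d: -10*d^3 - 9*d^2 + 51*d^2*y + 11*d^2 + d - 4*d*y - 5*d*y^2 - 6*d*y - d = -10*d^3 + d^2*(51*y + 2) + d*(-5*y^2 - 10*y)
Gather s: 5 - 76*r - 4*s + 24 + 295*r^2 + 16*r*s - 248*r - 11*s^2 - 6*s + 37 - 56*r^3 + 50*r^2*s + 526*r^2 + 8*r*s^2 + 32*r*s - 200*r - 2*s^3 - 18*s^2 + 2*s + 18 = -56*r^3 + 821*r^2 - 524*r - 2*s^3 + s^2*(8*r - 29) + s*(50*r^2 + 48*r - 8) + 84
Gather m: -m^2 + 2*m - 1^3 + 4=-m^2 + 2*m + 3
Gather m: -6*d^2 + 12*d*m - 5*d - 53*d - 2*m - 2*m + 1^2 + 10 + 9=-6*d^2 - 58*d + m*(12*d - 4) + 20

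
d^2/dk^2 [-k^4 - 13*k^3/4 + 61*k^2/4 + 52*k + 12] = -12*k^2 - 39*k/2 + 61/2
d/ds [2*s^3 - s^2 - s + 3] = 6*s^2 - 2*s - 1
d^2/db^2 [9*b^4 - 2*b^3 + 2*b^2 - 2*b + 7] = 108*b^2 - 12*b + 4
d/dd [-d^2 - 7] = -2*d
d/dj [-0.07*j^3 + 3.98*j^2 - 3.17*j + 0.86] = -0.21*j^2 + 7.96*j - 3.17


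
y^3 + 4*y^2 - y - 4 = (y - 1)*(y + 1)*(y + 4)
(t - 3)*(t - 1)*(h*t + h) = h*t^3 - 3*h*t^2 - h*t + 3*h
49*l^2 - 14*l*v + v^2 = (-7*l + v)^2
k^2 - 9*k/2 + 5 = (k - 5/2)*(k - 2)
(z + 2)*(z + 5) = z^2 + 7*z + 10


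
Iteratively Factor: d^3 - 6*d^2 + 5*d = (d - 5)*(d^2 - d) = d*(d - 5)*(d - 1)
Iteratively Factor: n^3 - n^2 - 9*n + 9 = (n - 1)*(n^2 - 9) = (n - 3)*(n - 1)*(n + 3)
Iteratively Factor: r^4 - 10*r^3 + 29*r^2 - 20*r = (r - 4)*(r^3 - 6*r^2 + 5*r) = (r - 4)*(r - 1)*(r^2 - 5*r) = (r - 5)*(r - 4)*(r - 1)*(r)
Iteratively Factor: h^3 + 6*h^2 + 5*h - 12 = (h + 3)*(h^2 + 3*h - 4) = (h + 3)*(h + 4)*(h - 1)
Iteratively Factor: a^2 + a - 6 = (a - 2)*(a + 3)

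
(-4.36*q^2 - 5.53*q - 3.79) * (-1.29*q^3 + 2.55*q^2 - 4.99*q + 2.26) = 5.6244*q^5 - 3.9843*q^4 + 12.544*q^3 + 8.07660000000001*q^2 + 6.4143*q - 8.5654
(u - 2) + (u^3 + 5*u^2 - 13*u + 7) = u^3 + 5*u^2 - 12*u + 5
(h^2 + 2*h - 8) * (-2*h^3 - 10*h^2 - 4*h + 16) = -2*h^5 - 14*h^4 - 8*h^3 + 88*h^2 + 64*h - 128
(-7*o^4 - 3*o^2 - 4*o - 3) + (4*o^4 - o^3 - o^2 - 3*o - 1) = -3*o^4 - o^3 - 4*o^2 - 7*o - 4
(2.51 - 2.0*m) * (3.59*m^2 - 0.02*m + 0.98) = -7.18*m^3 + 9.0509*m^2 - 2.0102*m + 2.4598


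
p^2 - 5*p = p*(p - 5)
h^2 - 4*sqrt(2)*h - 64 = (h - 8*sqrt(2))*(h + 4*sqrt(2))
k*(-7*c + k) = -7*c*k + k^2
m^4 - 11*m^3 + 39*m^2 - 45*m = m*(m - 5)*(m - 3)^2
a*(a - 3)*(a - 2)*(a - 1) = a^4 - 6*a^3 + 11*a^2 - 6*a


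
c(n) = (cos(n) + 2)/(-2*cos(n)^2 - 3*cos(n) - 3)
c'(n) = (-4*sin(n)*cos(n) - 3*sin(n))*(cos(n) + 2)/(-2*cos(n)^2 - 3*cos(n) - 3)^2 - sin(n)/(-2*cos(n)^2 - 3*cos(n) - 3)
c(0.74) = -0.43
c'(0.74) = -0.17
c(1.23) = -0.55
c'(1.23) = -0.31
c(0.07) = -0.38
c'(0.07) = -0.01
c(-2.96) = -0.51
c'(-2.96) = -0.13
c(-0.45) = -0.40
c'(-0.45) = 0.10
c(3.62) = -0.58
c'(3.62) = -0.32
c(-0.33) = -0.39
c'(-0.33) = 0.07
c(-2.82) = -0.54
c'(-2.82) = -0.23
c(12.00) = -0.41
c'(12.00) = 0.12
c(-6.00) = -0.38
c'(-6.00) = -0.06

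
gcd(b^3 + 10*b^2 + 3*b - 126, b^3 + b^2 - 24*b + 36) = b^2 + 3*b - 18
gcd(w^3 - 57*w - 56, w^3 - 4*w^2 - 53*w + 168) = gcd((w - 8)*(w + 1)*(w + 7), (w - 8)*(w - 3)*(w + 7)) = w^2 - w - 56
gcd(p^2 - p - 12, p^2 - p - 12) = p^2 - p - 12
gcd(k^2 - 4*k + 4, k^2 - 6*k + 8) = k - 2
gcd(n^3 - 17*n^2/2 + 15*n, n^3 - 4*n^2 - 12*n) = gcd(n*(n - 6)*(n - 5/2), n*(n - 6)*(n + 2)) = n^2 - 6*n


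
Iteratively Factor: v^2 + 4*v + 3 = (v + 1)*(v + 3)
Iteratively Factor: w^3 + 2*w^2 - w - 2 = (w - 1)*(w^2 + 3*w + 2) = (w - 1)*(w + 2)*(w + 1)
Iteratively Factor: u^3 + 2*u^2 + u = (u + 1)*(u^2 + u) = (u + 1)^2*(u)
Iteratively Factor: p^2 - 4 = (p - 2)*(p + 2)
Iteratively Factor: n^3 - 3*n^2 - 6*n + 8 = (n + 2)*(n^2 - 5*n + 4) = (n - 1)*(n + 2)*(n - 4)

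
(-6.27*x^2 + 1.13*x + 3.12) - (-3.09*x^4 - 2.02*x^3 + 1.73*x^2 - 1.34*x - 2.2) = 3.09*x^4 + 2.02*x^3 - 8.0*x^2 + 2.47*x + 5.32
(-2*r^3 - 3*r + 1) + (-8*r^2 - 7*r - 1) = -2*r^3 - 8*r^2 - 10*r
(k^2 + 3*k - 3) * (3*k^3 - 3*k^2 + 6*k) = 3*k^5 + 6*k^4 - 12*k^3 + 27*k^2 - 18*k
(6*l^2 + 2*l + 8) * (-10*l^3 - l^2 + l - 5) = -60*l^5 - 26*l^4 - 76*l^3 - 36*l^2 - 2*l - 40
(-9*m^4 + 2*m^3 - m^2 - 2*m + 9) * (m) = -9*m^5 + 2*m^4 - m^3 - 2*m^2 + 9*m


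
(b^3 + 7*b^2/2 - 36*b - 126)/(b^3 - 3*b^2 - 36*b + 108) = (b + 7/2)/(b - 3)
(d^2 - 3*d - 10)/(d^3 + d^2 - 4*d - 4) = (d - 5)/(d^2 - d - 2)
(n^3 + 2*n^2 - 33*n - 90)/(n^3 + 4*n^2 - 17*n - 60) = (n - 6)/(n - 4)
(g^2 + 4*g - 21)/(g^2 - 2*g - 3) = (g + 7)/(g + 1)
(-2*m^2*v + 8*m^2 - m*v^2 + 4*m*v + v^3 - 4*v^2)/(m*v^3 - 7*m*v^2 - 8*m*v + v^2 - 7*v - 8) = (2*m^2*v - 8*m^2 + m*v^2 - 4*m*v - v^3 + 4*v^2)/(-m*v^3 + 7*m*v^2 + 8*m*v - v^2 + 7*v + 8)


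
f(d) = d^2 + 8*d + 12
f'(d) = 2*d + 8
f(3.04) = 45.56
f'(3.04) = 14.08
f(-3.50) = -3.75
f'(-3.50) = 1.00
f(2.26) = 35.19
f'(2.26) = 12.52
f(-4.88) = -3.23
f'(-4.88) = -1.76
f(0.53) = 16.52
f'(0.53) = 9.06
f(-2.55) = -1.90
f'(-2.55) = 2.90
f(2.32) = 35.94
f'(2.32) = 12.64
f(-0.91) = 5.55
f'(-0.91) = 6.18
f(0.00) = 12.00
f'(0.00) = 8.00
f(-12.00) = 60.00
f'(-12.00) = -16.00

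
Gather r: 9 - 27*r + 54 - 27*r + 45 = 108 - 54*r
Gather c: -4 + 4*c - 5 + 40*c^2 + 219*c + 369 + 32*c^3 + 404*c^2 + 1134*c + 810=32*c^3 + 444*c^2 + 1357*c + 1170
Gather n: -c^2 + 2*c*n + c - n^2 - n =-c^2 + c - n^2 + n*(2*c - 1)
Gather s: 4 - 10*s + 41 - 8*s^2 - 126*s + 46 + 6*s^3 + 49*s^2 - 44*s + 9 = 6*s^3 + 41*s^2 - 180*s + 100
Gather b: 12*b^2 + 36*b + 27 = 12*b^2 + 36*b + 27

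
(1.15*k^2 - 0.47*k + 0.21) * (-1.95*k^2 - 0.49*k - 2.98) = -2.2425*k^4 + 0.353*k^3 - 3.6062*k^2 + 1.2977*k - 0.6258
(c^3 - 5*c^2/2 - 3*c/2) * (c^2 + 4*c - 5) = c^5 + 3*c^4/2 - 33*c^3/2 + 13*c^2/2 + 15*c/2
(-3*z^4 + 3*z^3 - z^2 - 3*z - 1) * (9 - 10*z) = 30*z^5 - 57*z^4 + 37*z^3 + 21*z^2 - 17*z - 9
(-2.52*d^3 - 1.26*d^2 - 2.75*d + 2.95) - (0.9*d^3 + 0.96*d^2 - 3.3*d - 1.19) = -3.42*d^3 - 2.22*d^2 + 0.55*d + 4.14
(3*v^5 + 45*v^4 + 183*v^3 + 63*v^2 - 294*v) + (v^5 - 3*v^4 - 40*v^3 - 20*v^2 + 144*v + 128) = 4*v^5 + 42*v^4 + 143*v^3 + 43*v^2 - 150*v + 128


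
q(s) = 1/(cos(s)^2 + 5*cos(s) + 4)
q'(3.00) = 469.69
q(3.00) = 33.20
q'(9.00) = 17.38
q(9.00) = 3.64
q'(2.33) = 2.47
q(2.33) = 0.97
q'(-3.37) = 111.88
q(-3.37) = 12.72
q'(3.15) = -2243685.13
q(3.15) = 9431.66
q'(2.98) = 315.98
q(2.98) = 25.48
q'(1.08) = 0.12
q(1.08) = 0.15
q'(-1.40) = -0.22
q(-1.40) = 0.20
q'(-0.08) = -0.01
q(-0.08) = 0.10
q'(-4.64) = 0.36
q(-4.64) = 0.27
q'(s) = (2*sin(s)*cos(s) + 5*sin(s))/(cos(s)^2 + 5*cos(s) + 4)^2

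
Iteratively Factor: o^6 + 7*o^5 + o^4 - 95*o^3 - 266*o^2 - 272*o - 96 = (o + 1)*(o^5 + 6*o^4 - 5*o^3 - 90*o^2 - 176*o - 96) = (o + 1)*(o + 4)*(o^4 + 2*o^3 - 13*o^2 - 38*o - 24) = (o - 4)*(o + 1)*(o + 4)*(o^3 + 6*o^2 + 11*o + 6) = (o - 4)*(o + 1)*(o + 3)*(o + 4)*(o^2 + 3*o + 2) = (o - 4)*(o + 1)*(o + 2)*(o + 3)*(o + 4)*(o + 1)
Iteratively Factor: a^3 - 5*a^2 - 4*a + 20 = (a + 2)*(a^2 - 7*a + 10) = (a - 5)*(a + 2)*(a - 2)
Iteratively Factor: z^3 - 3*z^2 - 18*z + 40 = (z - 2)*(z^2 - z - 20) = (z - 2)*(z + 4)*(z - 5)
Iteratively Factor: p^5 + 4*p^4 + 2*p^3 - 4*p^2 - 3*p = (p + 1)*(p^4 + 3*p^3 - p^2 - 3*p) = (p + 1)*(p + 3)*(p^3 - p) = p*(p + 1)*(p + 3)*(p^2 - 1) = p*(p + 1)^2*(p + 3)*(p - 1)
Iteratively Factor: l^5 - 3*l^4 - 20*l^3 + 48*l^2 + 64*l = (l)*(l^4 - 3*l^3 - 20*l^2 + 48*l + 64) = l*(l + 1)*(l^3 - 4*l^2 - 16*l + 64) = l*(l - 4)*(l + 1)*(l^2 - 16) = l*(l - 4)^2*(l + 1)*(l + 4)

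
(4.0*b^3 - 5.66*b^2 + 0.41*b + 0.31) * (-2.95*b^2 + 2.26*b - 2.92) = -11.8*b^5 + 25.737*b^4 - 25.6811*b^3 + 16.5393*b^2 - 0.4966*b - 0.9052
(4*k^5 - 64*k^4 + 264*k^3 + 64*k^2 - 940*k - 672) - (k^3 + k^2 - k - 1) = 4*k^5 - 64*k^4 + 263*k^3 + 63*k^2 - 939*k - 671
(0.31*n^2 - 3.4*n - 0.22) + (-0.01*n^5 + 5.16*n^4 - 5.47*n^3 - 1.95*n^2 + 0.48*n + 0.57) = -0.01*n^5 + 5.16*n^4 - 5.47*n^3 - 1.64*n^2 - 2.92*n + 0.35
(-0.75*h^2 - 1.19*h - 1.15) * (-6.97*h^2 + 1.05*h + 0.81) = 5.2275*h^4 + 7.5068*h^3 + 6.1585*h^2 - 2.1714*h - 0.9315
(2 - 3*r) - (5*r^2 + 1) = -5*r^2 - 3*r + 1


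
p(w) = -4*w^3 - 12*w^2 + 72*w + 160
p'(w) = -12*w^2 - 24*w + 72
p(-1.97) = 2.17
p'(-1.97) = 72.71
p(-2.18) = -12.55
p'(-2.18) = 67.29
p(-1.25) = 59.06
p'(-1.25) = 83.25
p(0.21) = 174.55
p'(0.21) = 66.43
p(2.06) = 222.43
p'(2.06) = -28.36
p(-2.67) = -41.65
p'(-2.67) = 50.53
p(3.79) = 42.75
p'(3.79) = -191.33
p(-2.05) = -3.57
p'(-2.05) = 70.77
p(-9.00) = 1456.00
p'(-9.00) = -684.00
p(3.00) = 160.00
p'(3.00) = -108.00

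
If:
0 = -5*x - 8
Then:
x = -8/5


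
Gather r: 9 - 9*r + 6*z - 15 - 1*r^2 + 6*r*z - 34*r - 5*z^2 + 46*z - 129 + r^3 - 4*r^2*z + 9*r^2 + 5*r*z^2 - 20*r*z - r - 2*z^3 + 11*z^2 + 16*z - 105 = r^3 + r^2*(8 - 4*z) + r*(5*z^2 - 14*z - 44) - 2*z^3 + 6*z^2 + 68*z - 240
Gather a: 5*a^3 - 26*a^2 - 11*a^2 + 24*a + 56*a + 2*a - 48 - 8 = 5*a^3 - 37*a^2 + 82*a - 56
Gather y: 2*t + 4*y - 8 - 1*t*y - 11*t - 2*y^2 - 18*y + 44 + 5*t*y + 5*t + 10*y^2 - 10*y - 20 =-4*t + 8*y^2 + y*(4*t - 24) + 16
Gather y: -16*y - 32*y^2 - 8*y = -32*y^2 - 24*y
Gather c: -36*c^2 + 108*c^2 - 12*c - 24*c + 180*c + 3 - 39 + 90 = 72*c^2 + 144*c + 54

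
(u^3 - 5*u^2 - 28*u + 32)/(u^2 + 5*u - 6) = (u^2 - 4*u - 32)/(u + 6)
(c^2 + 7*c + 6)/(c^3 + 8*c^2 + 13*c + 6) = 1/(c + 1)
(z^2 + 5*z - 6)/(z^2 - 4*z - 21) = (-z^2 - 5*z + 6)/(-z^2 + 4*z + 21)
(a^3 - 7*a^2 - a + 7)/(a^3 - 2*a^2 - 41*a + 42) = (a + 1)/(a + 6)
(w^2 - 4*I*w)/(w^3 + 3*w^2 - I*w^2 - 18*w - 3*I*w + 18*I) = w*(w - 4*I)/(w^3 + w^2*(3 - I) - 3*w*(6 + I) + 18*I)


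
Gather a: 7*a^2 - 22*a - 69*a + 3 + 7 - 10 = 7*a^2 - 91*a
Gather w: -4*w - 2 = -4*w - 2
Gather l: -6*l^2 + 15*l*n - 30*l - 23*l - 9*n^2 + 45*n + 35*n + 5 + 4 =-6*l^2 + l*(15*n - 53) - 9*n^2 + 80*n + 9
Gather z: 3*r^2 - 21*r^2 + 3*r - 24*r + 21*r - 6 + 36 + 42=72 - 18*r^2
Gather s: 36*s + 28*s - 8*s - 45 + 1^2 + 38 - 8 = 56*s - 14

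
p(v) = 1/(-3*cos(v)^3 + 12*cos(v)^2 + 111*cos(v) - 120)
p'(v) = (-9*sin(v)*cos(v)^2 + 24*sin(v)*cos(v) + 111*sin(v))/(-3*cos(v)^3 + 12*cos(v)^2 + 111*cos(v) - 120)^2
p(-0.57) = -0.05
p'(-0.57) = -0.17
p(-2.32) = -0.01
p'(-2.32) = -0.00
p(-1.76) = -0.01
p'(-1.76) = -0.01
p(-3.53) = -0.00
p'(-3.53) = 0.00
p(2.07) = -0.01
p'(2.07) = 0.00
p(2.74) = -0.00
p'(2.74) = 0.00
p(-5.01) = -0.01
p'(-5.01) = 0.01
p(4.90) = -0.01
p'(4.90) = -0.01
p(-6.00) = -0.20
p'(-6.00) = 1.40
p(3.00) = 0.00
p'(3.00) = 0.00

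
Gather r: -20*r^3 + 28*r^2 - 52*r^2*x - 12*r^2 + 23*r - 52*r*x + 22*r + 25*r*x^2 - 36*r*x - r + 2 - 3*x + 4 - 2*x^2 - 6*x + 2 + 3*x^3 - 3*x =-20*r^3 + r^2*(16 - 52*x) + r*(25*x^2 - 88*x + 44) + 3*x^3 - 2*x^2 - 12*x + 8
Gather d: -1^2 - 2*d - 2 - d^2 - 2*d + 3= -d^2 - 4*d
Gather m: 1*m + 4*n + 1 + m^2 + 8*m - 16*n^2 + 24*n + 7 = m^2 + 9*m - 16*n^2 + 28*n + 8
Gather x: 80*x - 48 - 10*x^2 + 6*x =-10*x^2 + 86*x - 48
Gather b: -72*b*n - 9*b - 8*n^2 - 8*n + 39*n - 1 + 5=b*(-72*n - 9) - 8*n^2 + 31*n + 4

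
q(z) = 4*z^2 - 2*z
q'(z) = 8*z - 2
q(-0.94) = 5.41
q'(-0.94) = -9.52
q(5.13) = 95.01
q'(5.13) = 39.04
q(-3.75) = 63.75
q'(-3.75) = -32.00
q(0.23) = -0.25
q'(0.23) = -0.16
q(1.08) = 2.51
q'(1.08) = 6.64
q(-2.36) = 27.00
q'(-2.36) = -20.88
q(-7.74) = 255.11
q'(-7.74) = -63.92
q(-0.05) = 0.11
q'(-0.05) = -2.40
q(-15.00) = 930.00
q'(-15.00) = -122.00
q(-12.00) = 600.00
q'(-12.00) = -98.00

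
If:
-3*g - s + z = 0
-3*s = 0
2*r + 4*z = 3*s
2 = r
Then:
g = -1/3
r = 2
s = 0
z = -1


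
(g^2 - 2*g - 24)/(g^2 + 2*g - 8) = (g - 6)/(g - 2)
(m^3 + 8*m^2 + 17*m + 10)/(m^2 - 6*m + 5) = (m^3 + 8*m^2 + 17*m + 10)/(m^2 - 6*m + 5)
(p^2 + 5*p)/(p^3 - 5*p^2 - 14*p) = (p + 5)/(p^2 - 5*p - 14)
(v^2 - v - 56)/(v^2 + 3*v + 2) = (v^2 - v - 56)/(v^2 + 3*v + 2)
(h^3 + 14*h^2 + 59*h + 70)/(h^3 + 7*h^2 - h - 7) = (h^2 + 7*h + 10)/(h^2 - 1)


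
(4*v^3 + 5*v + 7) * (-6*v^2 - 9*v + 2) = -24*v^5 - 36*v^4 - 22*v^3 - 87*v^2 - 53*v + 14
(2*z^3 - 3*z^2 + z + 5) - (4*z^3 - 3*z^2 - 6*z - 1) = -2*z^3 + 7*z + 6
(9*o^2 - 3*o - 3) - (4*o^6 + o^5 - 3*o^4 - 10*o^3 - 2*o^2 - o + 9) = -4*o^6 - o^5 + 3*o^4 + 10*o^3 + 11*o^2 - 2*o - 12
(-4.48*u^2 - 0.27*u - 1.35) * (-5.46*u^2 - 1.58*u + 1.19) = 24.4608*u^4 + 8.5526*u^3 + 2.4664*u^2 + 1.8117*u - 1.6065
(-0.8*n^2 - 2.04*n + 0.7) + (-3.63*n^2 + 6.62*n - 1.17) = -4.43*n^2 + 4.58*n - 0.47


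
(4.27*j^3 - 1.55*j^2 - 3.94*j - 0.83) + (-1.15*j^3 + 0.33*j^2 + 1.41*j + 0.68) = 3.12*j^3 - 1.22*j^2 - 2.53*j - 0.15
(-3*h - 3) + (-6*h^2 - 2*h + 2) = -6*h^2 - 5*h - 1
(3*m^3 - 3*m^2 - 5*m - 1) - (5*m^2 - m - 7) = 3*m^3 - 8*m^2 - 4*m + 6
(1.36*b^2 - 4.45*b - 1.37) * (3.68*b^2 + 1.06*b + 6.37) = 5.0048*b^4 - 14.9344*b^3 - 1.0954*b^2 - 29.7987*b - 8.7269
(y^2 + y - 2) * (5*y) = 5*y^3 + 5*y^2 - 10*y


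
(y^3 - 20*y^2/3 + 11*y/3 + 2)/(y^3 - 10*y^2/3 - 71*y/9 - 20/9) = 3*(y^2 - 7*y + 6)/(3*y^2 - 11*y - 20)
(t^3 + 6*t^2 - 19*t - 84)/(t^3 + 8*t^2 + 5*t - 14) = (t^2 - t - 12)/(t^2 + t - 2)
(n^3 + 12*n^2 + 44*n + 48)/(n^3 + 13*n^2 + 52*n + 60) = (n + 4)/(n + 5)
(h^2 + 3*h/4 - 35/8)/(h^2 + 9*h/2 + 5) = (h - 7/4)/(h + 2)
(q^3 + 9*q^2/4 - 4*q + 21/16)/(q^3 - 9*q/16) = (4*q^2 + 12*q - 7)/(q*(4*q + 3))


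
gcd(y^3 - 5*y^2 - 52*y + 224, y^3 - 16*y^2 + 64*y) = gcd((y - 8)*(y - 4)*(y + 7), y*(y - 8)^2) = y - 8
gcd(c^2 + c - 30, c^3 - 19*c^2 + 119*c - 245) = c - 5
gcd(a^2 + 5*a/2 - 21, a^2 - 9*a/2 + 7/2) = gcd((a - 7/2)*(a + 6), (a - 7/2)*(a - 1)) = a - 7/2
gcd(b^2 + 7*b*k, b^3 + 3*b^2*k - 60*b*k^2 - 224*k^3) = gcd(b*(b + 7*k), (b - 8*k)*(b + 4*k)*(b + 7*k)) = b + 7*k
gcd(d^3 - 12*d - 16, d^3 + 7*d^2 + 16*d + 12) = d^2 + 4*d + 4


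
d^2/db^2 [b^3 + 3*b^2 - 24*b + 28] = 6*b + 6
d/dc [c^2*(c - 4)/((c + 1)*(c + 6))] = c*(c^3 + 14*c^2 - 10*c - 48)/(c^4 + 14*c^3 + 61*c^2 + 84*c + 36)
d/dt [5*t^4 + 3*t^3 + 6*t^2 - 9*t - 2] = 20*t^3 + 9*t^2 + 12*t - 9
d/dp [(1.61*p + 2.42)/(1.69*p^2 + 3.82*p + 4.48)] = (2.7209*p^2 + 6.1502*p - (1.61*p + 2.42)*(3.38*p + 3.82) + 7.2128)/(1.69*p^2 + 3.82*p + 4.48)^2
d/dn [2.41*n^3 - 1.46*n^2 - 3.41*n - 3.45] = 7.23*n^2 - 2.92*n - 3.41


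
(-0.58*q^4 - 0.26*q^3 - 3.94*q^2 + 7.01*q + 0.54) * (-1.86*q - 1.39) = 1.0788*q^5 + 1.2898*q^4 + 7.6898*q^3 - 7.562*q^2 - 10.7483*q - 0.7506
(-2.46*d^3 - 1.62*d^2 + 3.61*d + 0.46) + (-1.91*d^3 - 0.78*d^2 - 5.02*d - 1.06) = -4.37*d^3 - 2.4*d^2 - 1.41*d - 0.6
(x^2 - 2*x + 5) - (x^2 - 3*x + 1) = x + 4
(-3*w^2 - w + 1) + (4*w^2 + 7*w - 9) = w^2 + 6*w - 8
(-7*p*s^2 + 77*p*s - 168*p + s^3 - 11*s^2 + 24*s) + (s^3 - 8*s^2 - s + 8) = -7*p*s^2 + 77*p*s - 168*p + 2*s^3 - 19*s^2 + 23*s + 8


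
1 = 1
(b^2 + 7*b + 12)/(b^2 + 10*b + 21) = (b + 4)/(b + 7)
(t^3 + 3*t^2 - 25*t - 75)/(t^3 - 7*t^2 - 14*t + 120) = (t^2 + 8*t + 15)/(t^2 - 2*t - 24)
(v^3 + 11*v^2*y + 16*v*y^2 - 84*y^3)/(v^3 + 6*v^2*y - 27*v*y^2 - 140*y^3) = (-v^2 - 4*v*y + 12*y^2)/(-v^2 + v*y + 20*y^2)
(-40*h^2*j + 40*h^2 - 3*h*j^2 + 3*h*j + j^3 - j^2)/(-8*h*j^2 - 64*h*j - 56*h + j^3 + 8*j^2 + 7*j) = (5*h*j - 5*h + j^2 - j)/(j^2 + 8*j + 7)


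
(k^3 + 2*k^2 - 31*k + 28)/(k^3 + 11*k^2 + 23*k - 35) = (k - 4)/(k + 5)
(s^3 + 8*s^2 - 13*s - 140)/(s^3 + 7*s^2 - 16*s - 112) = (s + 5)/(s + 4)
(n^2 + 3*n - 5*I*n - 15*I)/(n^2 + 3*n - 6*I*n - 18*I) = (n - 5*I)/(n - 6*I)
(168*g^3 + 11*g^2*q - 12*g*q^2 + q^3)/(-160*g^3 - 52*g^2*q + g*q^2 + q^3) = (-21*g^2 - 4*g*q + q^2)/(20*g^2 + 9*g*q + q^2)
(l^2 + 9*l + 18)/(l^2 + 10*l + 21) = (l + 6)/(l + 7)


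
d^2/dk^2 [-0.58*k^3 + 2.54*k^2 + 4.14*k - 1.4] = 5.08 - 3.48*k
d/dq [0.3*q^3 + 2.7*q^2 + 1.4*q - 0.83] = 0.9*q^2 + 5.4*q + 1.4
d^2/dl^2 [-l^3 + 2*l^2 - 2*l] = 4 - 6*l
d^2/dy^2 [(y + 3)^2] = 2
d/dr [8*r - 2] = 8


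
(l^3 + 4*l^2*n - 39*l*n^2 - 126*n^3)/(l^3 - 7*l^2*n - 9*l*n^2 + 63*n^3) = (l^2 + l*n - 42*n^2)/(l^2 - 10*l*n + 21*n^2)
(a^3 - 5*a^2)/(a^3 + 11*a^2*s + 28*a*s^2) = a*(a - 5)/(a^2 + 11*a*s + 28*s^2)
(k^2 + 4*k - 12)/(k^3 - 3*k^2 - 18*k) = (-k^2 - 4*k + 12)/(k*(-k^2 + 3*k + 18))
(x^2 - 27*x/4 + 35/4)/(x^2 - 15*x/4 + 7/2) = (x - 5)/(x - 2)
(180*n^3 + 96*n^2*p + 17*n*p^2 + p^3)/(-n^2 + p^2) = (180*n^3 + 96*n^2*p + 17*n*p^2 + p^3)/(-n^2 + p^2)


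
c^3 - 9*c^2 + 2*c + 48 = (c - 8)*(c - 3)*(c + 2)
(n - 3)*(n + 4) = n^2 + n - 12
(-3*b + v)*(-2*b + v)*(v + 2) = 6*b^2*v + 12*b^2 - 5*b*v^2 - 10*b*v + v^3 + 2*v^2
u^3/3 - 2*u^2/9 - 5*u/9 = u*(u/3 + 1/3)*(u - 5/3)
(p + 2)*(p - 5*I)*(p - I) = p^3 + 2*p^2 - 6*I*p^2 - 5*p - 12*I*p - 10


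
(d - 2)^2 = d^2 - 4*d + 4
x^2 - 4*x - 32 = (x - 8)*(x + 4)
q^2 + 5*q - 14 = (q - 2)*(q + 7)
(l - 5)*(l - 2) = l^2 - 7*l + 10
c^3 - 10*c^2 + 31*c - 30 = (c - 5)*(c - 3)*(c - 2)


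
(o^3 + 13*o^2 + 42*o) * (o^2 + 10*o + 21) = o^5 + 23*o^4 + 193*o^3 + 693*o^2 + 882*o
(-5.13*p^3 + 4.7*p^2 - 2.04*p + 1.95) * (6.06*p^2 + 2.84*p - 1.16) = -31.0878*p^5 + 13.9128*p^4 + 6.9364*p^3 + 0.571399999999999*p^2 + 7.9044*p - 2.262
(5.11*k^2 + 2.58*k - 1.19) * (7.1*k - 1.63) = 36.281*k^3 + 9.9887*k^2 - 12.6544*k + 1.9397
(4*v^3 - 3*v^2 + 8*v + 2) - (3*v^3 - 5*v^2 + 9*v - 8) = v^3 + 2*v^2 - v + 10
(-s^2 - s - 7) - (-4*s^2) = 3*s^2 - s - 7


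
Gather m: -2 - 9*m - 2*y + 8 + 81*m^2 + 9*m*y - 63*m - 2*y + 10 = 81*m^2 + m*(9*y - 72) - 4*y + 16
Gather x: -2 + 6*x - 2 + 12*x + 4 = 18*x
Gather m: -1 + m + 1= m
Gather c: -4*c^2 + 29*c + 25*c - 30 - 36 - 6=-4*c^2 + 54*c - 72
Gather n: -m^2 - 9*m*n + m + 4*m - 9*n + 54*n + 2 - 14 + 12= -m^2 + 5*m + n*(45 - 9*m)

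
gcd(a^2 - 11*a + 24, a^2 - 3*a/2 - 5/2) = 1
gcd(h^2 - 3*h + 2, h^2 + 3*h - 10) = h - 2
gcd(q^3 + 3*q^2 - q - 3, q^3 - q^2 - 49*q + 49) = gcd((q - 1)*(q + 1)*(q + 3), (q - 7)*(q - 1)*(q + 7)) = q - 1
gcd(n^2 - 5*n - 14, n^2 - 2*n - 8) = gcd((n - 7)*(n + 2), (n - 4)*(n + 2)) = n + 2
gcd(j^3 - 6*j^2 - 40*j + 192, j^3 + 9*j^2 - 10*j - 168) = j^2 + 2*j - 24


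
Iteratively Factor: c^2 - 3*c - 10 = (c + 2)*(c - 5)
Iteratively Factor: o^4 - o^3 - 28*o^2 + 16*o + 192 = (o + 3)*(o^3 - 4*o^2 - 16*o + 64) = (o + 3)*(o + 4)*(o^2 - 8*o + 16) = (o - 4)*(o + 3)*(o + 4)*(o - 4)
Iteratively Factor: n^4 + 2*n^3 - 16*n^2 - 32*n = (n - 4)*(n^3 + 6*n^2 + 8*n) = (n - 4)*(n + 2)*(n^2 + 4*n) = (n - 4)*(n + 2)*(n + 4)*(n)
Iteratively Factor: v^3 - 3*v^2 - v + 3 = (v + 1)*(v^2 - 4*v + 3) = (v - 3)*(v + 1)*(v - 1)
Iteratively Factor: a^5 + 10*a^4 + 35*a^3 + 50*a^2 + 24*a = (a + 1)*(a^4 + 9*a^3 + 26*a^2 + 24*a) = (a + 1)*(a + 3)*(a^3 + 6*a^2 + 8*a) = (a + 1)*(a + 3)*(a + 4)*(a^2 + 2*a) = (a + 1)*(a + 2)*(a + 3)*(a + 4)*(a)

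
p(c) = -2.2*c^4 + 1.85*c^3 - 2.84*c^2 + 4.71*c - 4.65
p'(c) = -8.8*c^3 + 5.55*c^2 - 5.68*c + 4.71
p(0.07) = -4.33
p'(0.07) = 4.34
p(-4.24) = -927.72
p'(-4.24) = 799.35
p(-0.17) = -5.54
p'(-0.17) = 5.88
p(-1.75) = -52.14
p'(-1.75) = 78.81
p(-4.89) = -1569.85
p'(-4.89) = 1194.18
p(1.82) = -18.47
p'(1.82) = -40.30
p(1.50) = -8.87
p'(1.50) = -21.02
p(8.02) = -8296.87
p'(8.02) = -4223.34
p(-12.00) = -49286.13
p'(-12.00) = 16078.47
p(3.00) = -144.33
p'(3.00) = -199.98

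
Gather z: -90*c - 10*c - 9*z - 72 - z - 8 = -100*c - 10*z - 80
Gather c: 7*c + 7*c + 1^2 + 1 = 14*c + 2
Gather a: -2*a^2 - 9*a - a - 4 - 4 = -2*a^2 - 10*a - 8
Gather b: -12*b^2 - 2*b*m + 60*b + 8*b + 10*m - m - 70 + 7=-12*b^2 + b*(68 - 2*m) + 9*m - 63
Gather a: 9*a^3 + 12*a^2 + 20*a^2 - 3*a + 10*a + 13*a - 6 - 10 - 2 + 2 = 9*a^3 + 32*a^2 + 20*a - 16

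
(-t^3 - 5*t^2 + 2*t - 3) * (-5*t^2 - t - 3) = 5*t^5 + 26*t^4 - 2*t^3 + 28*t^2 - 3*t + 9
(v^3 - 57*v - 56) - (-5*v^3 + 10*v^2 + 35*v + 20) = 6*v^3 - 10*v^2 - 92*v - 76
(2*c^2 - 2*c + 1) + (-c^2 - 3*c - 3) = c^2 - 5*c - 2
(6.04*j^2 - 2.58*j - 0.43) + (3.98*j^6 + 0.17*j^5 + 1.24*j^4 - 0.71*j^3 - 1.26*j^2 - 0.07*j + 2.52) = 3.98*j^6 + 0.17*j^5 + 1.24*j^4 - 0.71*j^3 + 4.78*j^2 - 2.65*j + 2.09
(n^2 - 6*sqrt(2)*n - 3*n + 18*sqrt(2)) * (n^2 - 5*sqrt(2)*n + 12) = n^4 - 11*sqrt(2)*n^3 - 3*n^3 + 33*sqrt(2)*n^2 + 72*n^2 - 216*n - 72*sqrt(2)*n + 216*sqrt(2)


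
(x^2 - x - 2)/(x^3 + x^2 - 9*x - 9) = (x - 2)/(x^2 - 9)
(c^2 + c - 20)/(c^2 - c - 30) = (c - 4)/(c - 6)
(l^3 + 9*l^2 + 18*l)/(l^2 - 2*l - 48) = l*(l + 3)/(l - 8)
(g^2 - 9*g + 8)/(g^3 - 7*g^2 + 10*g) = (g^2 - 9*g + 8)/(g*(g^2 - 7*g + 10))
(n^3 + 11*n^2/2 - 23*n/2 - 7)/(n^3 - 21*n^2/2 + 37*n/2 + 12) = (n^2 + 5*n - 14)/(n^2 - 11*n + 24)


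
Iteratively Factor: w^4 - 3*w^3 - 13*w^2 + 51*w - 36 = (w - 3)*(w^3 - 13*w + 12) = (w - 3)*(w - 1)*(w^2 + w - 12) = (w - 3)*(w - 1)*(w + 4)*(w - 3)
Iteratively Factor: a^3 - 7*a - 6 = (a + 2)*(a^2 - 2*a - 3) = (a - 3)*(a + 2)*(a + 1)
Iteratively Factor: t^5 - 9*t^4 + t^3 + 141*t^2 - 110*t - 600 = (t - 4)*(t^4 - 5*t^3 - 19*t^2 + 65*t + 150) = (t - 5)*(t - 4)*(t^3 - 19*t - 30) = (t - 5)*(t - 4)*(t + 3)*(t^2 - 3*t - 10) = (t - 5)*(t - 4)*(t + 2)*(t + 3)*(t - 5)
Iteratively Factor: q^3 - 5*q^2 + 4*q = (q - 1)*(q^2 - 4*q) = (q - 4)*(q - 1)*(q)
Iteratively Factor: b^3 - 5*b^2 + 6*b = (b)*(b^2 - 5*b + 6) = b*(b - 2)*(b - 3)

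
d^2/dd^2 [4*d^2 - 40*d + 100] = 8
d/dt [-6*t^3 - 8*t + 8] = -18*t^2 - 8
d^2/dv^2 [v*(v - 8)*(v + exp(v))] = v^2*exp(v) - 4*v*exp(v) + 6*v - 14*exp(v) - 16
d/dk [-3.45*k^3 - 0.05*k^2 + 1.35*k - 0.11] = -10.35*k^2 - 0.1*k + 1.35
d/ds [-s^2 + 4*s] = 4 - 2*s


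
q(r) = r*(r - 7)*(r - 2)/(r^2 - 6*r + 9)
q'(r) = r*(6 - 2*r)*(r - 7)*(r - 2)/(r^2 - 6*r + 9)^2 + r*(r - 7)/(r^2 - 6*r + 9) + r*(r - 2)/(r^2 - 6*r + 9) + (r - 7)*(r - 2)/(r^2 - 6*r + 9)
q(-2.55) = -3.60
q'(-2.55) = 1.28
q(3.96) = -25.60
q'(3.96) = 42.23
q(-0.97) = -1.46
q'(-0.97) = 1.44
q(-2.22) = -3.17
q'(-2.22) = 1.31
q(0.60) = 0.93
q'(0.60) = 1.52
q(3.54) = -64.69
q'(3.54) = 198.00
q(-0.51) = -0.78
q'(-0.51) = 1.50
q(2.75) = -140.25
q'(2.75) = -1327.00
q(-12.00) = -14.19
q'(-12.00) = 1.05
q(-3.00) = -4.17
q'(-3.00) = 1.25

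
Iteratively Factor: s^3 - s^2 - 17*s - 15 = (s - 5)*(s^2 + 4*s + 3) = (s - 5)*(s + 1)*(s + 3)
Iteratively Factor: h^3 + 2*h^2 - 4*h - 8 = (h + 2)*(h^2 - 4) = (h - 2)*(h + 2)*(h + 2)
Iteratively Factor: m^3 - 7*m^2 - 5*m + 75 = (m - 5)*(m^2 - 2*m - 15) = (m - 5)^2*(m + 3)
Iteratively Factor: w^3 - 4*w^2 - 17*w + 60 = (w - 5)*(w^2 + w - 12) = (w - 5)*(w + 4)*(w - 3)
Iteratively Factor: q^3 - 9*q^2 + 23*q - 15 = (q - 1)*(q^2 - 8*q + 15) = (q - 3)*(q - 1)*(q - 5)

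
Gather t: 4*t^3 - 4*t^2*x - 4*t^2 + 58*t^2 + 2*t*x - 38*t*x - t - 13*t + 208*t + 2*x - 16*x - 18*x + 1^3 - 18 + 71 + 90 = 4*t^3 + t^2*(54 - 4*x) + t*(194 - 36*x) - 32*x + 144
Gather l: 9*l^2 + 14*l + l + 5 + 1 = 9*l^2 + 15*l + 6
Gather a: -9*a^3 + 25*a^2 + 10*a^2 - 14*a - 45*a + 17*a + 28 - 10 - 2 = -9*a^3 + 35*a^2 - 42*a + 16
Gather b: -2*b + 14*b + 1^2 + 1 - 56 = 12*b - 54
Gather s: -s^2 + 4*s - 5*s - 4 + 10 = -s^2 - s + 6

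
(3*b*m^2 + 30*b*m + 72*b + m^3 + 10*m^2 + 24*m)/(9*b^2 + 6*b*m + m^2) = (m^2 + 10*m + 24)/(3*b + m)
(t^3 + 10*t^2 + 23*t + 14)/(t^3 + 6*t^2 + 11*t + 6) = (t + 7)/(t + 3)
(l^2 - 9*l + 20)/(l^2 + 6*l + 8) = (l^2 - 9*l + 20)/(l^2 + 6*l + 8)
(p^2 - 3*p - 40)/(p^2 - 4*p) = (p^2 - 3*p - 40)/(p*(p - 4))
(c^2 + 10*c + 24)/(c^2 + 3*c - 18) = (c + 4)/(c - 3)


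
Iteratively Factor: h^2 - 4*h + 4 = (h - 2)*(h - 2)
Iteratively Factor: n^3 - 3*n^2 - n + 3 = (n - 3)*(n^2 - 1) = (n - 3)*(n - 1)*(n + 1)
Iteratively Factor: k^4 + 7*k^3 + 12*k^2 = (k)*(k^3 + 7*k^2 + 12*k) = k*(k + 3)*(k^2 + 4*k) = k*(k + 3)*(k + 4)*(k)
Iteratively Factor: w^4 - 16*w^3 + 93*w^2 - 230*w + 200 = (w - 4)*(w^3 - 12*w^2 + 45*w - 50) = (w - 5)*(w - 4)*(w^2 - 7*w + 10) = (w - 5)*(w - 4)*(w - 2)*(w - 5)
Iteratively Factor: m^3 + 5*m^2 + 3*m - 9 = (m + 3)*(m^2 + 2*m - 3) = (m + 3)^2*(m - 1)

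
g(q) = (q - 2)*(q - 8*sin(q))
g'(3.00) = 10.79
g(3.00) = 1.87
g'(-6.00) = 45.22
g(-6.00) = 65.88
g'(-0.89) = 16.99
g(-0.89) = -15.39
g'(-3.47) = -52.94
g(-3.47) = 33.10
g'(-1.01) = 15.56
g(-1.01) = -17.35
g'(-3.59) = -52.95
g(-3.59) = 39.46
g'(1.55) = -6.82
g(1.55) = 2.90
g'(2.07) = -4.62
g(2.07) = -0.35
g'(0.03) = 13.57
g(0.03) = 0.41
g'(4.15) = 22.24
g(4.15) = 23.47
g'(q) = q + (1 - 8*cos(q))*(q - 2) - 8*sin(q) = q + (2 - q)*(8*cos(q) - 1) - 8*sin(q)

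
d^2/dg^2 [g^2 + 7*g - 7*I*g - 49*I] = 2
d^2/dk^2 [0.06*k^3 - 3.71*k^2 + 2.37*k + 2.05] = 0.36*k - 7.42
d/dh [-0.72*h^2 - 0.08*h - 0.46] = -1.44*h - 0.08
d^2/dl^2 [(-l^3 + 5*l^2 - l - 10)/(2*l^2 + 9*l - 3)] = 2*(-181*l^3 + 51*l^2 - 585*l - 852)/(8*l^6 + 108*l^5 + 450*l^4 + 405*l^3 - 675*l^2 + 243*l - 27)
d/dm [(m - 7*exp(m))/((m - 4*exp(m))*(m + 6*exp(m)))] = ((1 - 7*exp(m))*(m - 4*exp(m))*(m + 6*exp(m)) - (m - 7*exp(m))*(m - 4*exp(m))*(6*exp(m) + 1) + (m - 7*exp(m))*(m + 6*exp(m))*(4*exp(m) - 1))/((m - 4*exp(m))^2*(m + 6*exp(m))^2)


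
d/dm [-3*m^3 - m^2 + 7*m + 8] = -9*m^2 - 2*m + 7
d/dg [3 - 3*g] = -3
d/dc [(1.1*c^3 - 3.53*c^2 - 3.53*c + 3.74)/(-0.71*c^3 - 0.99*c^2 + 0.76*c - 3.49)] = (-3.5953*c^4 - 3.3406*c^3 - 9.7283*c^2 + 32.0446*c + 9.4773)/(0.5041*c^6 + 1.4058*c^5 - 0.0991*c^4 + 3.451*c^3 + 7.4878*c^2 - 5.3048*c + 12.1801)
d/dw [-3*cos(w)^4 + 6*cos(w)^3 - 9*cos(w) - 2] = 3*(4*cos(w)^3 - 6*cos(w)^2 + 3)*sin(w)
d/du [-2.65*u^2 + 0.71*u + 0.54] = 0.71 - 5.3*u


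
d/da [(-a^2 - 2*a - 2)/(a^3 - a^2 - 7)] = (a*(3*a - 2)*(a^2 + 2*a + 2) + 2*(a + 1)*(-a^3 + a^2 + 7))/(-a^3 + a^2 + 7)^2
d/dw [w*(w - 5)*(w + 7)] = 3*w^2 + 4*w - 35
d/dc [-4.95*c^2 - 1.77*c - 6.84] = -9.9*c - 1.77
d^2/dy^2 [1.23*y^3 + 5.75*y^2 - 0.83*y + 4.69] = 7.38*y + 11.5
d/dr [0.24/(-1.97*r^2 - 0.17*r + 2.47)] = (0.9456*r + 0.0408)/(1.97*r^2 + 0.17*r - 2.47)^2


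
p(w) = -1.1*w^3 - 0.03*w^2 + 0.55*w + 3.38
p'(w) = -3.3*w^2 - 0.06*w + 0.55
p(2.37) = -10.13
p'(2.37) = -18.13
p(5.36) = -163.92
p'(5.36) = -94.58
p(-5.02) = 139.02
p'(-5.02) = -82.31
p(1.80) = -2.14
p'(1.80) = -10.25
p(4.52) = -96.33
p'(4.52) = -67.14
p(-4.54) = 103.20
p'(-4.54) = -67.20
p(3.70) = -50.71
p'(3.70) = -44.85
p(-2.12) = 12.56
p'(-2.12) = -14.15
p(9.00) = -796.00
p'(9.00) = -267.29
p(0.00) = 3.38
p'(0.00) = 0.55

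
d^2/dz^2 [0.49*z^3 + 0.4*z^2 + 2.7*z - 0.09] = 2.94*z + 0.8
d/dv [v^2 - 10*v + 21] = 2*v - 10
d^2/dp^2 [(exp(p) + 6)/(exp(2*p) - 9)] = (exp(4*p) + 24*exp(3*p) + 54*exp(2*p) + 216*exp(p) + 81)*exp(p)/(exp(6*p) - 27*exp(4*p) + 243*exp(2*p) - 729)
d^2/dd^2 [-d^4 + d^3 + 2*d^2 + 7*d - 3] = -12*d^2 + 6*d + 4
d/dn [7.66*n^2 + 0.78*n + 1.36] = 15.32*n + 0.78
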